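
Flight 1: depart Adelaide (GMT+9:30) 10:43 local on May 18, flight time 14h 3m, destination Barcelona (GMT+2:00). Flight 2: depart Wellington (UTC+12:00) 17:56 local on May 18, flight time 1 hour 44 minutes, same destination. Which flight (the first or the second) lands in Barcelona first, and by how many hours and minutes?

the second, by 7 hours 36 minutes

Flight 1 in UTC: 10:43 − 9:30 = 01:13 on May 18.
+14 hours 3 minutes → arrive 15:16 UTC on May 18.
Flight 2 in UTC: 17:56 − 12:00 = 05:56 on May 18.
+1 hour and 44 minutes → arrive 07:40 UTC on May 18.
Flight 2 lands earlier by 7 hours 36 minutes.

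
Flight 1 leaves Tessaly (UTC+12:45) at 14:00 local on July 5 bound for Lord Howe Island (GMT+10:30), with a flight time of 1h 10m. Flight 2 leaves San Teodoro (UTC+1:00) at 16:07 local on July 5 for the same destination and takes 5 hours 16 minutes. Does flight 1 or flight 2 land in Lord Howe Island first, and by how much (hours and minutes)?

the first, by 17 hours 58 minutes

Flight 1 in UTC: 14:00 − 12:45 = 01:15 on Jul 5.
+1 hour and 10 minutes → arrive 02:25 UTC on Jul 5.
Flight 2 in UTC: 16:07 − 1:00 = 15:07 on Jul 5.
+5 hours and 16 minutes → arrive 20:23 UTC on Jul 5.
Flight 1 lands earlier by 17 hours 58 minutes.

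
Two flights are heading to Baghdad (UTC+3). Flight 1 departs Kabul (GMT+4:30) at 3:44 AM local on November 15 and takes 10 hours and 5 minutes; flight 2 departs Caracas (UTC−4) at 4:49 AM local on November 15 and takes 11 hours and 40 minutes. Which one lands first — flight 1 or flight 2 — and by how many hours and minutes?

the first, by 11 hours 10 minutes

Flight 1 in UTC: 3:44 AM − 4:30 = 11:14 PM on Nov 14.
+10 hours 5 minutes → arrive 9:19 AM UTC on Nov 15.
Flight 2 in UTC: 4:49 AM + 4:00 = 8:49 AM on Nov 15.
+11 hours and 40 minutes → arrive 8:29 PM UTC on Nov 15.
Flight 1 lands earlier by 11 hours 10 minutes.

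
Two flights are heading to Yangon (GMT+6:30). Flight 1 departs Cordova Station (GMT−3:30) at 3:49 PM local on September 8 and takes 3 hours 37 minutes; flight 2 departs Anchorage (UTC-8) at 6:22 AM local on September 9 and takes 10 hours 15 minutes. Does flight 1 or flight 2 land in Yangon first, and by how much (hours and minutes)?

the first, by 25 hours 41 minutes

Flight 1 in UTC: 3:49 PM + 3:30 = 7:19 PM on Sep 8.
+3 hours 37 minutes → arrive 10:56 PM UTC on Sep 8.
Flight 2 in UTC: 6:22 AM + 8:00 = 2:22 PM on Sep 9.
+10 hours and 15 minutes → arrive 12:37 AM UTC on Sep 10.
Flight 1 lands earlier by 25 hours 41 minutes.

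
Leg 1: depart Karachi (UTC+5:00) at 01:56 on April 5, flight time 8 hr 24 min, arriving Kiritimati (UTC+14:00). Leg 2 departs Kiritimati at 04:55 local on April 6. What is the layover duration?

Convert departure to UTC: 01:56 − 5:00 = 20:56 UTC on Apr 4.
Add 8 hours and 24 minutes flight time → 05:20 UTC (Apr 5).
Kiritimati is UTC+14:00, so local arrival = 05:20 + 14:00 = 19:20 on Apr 5.
Layover = 04:55 − 19:20 (+1 day) = 9 hours 35 minutes.

9 hours 35 minutes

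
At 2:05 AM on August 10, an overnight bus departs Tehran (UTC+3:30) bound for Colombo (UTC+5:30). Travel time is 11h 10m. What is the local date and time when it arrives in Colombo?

3:15 PM on August 10

Convert departure to UTC: 2:05 AM − 3:30 = 10:35 PM UTC on Aug 9.
Add 11 hours 10 minutes travel time → 9:45 AM UTC (Aug 10).
Colombo is UTC+5:30, so local arrival = 9:45 AM + 5:30 = 3:15 PM on Aug 10.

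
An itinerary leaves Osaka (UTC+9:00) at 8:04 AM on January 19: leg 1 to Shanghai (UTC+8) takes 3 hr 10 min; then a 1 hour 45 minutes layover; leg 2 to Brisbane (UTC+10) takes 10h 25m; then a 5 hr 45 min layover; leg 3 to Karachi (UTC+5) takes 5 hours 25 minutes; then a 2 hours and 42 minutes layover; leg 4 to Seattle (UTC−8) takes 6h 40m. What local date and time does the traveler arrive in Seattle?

2:56 AM on Jan 20

Convert departure to UTC: 8:04 AM − 9:00 = 11:04 PM UTC on Jan 18.
Add 3 hours 10 minutes leg 1 → 2:14 AM UTC (Jan 19).
Add 1 hour 45 minutes layover in Shanghai → 3:59 AM UTC.
Add 10 hours and 25 minutes leg 2 → 2:24 PM UTC.
Add 5 hours 45 minutes layover in Brisbane → 8:09 PM UTC.
Add 5 hours 25 minutes leg 3 → 1:34 AM UTC (Jan 20).
Add 2 hours 42 minutes layover in Karachi → 4:16 AM UTC.
Add 6 hours 40 minutes leg 4 → 10:56 AM UTC.
Seattle is UTC−8:00, so local arrival = 10:56 AM − 8:00 = 2:56 AM on Jan 20.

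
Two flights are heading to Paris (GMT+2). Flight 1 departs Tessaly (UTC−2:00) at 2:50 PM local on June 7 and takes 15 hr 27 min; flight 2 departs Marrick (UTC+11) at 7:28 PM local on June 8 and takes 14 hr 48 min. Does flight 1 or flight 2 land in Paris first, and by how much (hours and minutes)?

the first, by 14 hours 59 minutes

Flight 1 in UTC: 2:50 PM + 2:00 = 4:50 PM on Jun 7.
+15 hours 27 minutes → arrive 8:17 AM UTC on Jun 8.
Flight 2 in UTC: 7:28 PM − 11:00 = 8:28 AM on Jun 8.
+14 hours and 48 minutes → arrive 11:16 PM UTC on Jun 8.
Flight 1 lands earlier by 14 hours 59 minutes.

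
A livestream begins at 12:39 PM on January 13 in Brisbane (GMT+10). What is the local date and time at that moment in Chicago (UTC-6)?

In UTC: 12:39 PM − 10:00 = 2:39 AM on Jan 13.
Chicago is UTC−6:00: 2:39 AM − 6:00 = 8:39 PM on Jan 12.

8:39 PM on Jan 12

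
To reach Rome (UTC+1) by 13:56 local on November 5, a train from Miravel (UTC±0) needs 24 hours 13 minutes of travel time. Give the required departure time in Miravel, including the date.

12:43 on November 4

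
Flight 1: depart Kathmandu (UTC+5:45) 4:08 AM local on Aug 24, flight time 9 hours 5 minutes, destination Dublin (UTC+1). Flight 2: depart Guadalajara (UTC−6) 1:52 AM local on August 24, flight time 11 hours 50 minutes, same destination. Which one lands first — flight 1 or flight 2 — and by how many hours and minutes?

Flight 1 in UTC: 4:08 AM − 5:45 = 10:23 PM on Aug 23.
+9 hours and 5 minutes → arrive 7:28 AM UTC on Aug 24.
Flight 2 in UTC: 1:52 AM + 6:00 = 7:52 AM on Aug 24.
+11 hours and 50 minutes → arrive 7:42 PM UTC on Aug 24.
Flight 1 lands earlier by 12 hours 14 minutes.

the first, by 12 hours 14 minutes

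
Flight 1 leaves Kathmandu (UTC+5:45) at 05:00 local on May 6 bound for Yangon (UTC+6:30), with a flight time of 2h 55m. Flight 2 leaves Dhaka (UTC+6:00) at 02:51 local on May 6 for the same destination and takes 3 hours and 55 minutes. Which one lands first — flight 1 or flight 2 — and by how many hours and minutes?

Flight 1 in UTC: 05:00 − 5:45 = 23:15 on May 5.
+2 hours 55 minutes → arrive 02:10 UTC on May 6.
Flight 2 in UTC: 02:51 − 6:00 = 20:51 on May 5.
+3 hours and 55 minutes → arrive 00:46 UTC on May 6.
Flight 2 lands earlier by 1 hour 24 minutes.

the second, by 1 hour 24 minutes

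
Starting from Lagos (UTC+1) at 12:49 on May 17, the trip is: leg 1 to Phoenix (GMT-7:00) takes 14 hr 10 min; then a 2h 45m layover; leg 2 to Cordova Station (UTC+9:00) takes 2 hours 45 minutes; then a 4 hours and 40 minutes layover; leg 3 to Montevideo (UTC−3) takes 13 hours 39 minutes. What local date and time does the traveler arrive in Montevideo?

22:48 on May 18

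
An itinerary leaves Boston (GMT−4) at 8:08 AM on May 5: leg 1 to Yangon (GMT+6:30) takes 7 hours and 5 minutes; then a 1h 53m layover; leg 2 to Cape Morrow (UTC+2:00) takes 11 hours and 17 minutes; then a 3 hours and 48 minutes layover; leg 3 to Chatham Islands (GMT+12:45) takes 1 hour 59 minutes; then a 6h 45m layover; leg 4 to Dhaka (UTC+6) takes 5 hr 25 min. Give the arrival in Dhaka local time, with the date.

8:20 AM on May 7

Convert departure to UTC: 8:08 AM + 4:00 = 12:08 PM UTC on May 5.
Add 7 hours and 5 minutes leg 1 → 7:13 PM UTC.
Add 1 hour and 53 minutes layover in Yangon → 9:06 PM UTC.
Add 11 hours and 17 minutes leg 2 → 8:23 AM UTC (May 6).
Add 3 hours and 48 minutes layover in Cape Morrow → 12:11 PM UTC.
Add 1 hour and 59 minutes leg 3 → 2:10 PM UTC.
Add 6 hours 45 minutes layover in Chatham Islands → 8:55 PM UTC.
Add 5 hours and 25 minutes leg 4 → 2:20 AM UTC (May 7).
Dhaka is UTC+6:00, so local arrival = 2:20 AM + 6:00 = 8:20 AM on May 7.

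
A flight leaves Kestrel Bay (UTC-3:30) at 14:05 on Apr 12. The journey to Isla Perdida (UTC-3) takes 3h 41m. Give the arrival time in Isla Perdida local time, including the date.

Convert departure to UTC: 14:05 + 3:30 = 17:35 UTC on Apr 12.
Add 3 hours 41 minutes travel time → 21:16 UTC.
Isla Perdida is UTC−3:00, so local arrival = 21:16 − 3:00 = 18:16 on Apr 12.

18:16 on April 12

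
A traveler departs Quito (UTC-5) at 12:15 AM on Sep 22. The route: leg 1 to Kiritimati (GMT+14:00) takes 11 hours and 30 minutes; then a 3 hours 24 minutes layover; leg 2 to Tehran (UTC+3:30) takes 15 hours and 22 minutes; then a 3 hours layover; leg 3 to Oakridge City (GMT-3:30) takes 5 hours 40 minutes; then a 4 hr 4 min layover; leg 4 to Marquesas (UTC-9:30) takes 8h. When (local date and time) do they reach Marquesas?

10:45 PM on September 23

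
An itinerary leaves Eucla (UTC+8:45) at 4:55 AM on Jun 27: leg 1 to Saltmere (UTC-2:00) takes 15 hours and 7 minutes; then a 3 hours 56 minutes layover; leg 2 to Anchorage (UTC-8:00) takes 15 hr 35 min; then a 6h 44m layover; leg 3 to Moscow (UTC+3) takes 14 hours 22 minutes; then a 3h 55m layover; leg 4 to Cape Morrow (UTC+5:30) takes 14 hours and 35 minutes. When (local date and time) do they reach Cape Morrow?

3:54 AM on Jun 30

Convert departure to UTC: 4:55 AM − 8:45 = 8:10 PM UTC on Jun 26.
Add 15 hours 7 minutes leg 1 → 11:17 AM UTC (Jun 27).
Add 3 hours and 56 minutes layover in Saltmere → 3:13 PM UTC.
Add 15 hours and 35 minutes leg 2 → 6:48 AM UTC (Jun 28).
Add 6 hours 44 minutes layover in Anchorage → 1:32 PM UTC.
Add 14 hours 22 minutes leg 3 → 3:54 AM UTC (Jun 29).
Add 3 hours 55 minutes layover in Moscow → 7:49 AM UTC.
Add 14 hours and 35 minutes leg 4 → 10:24 PM UTC.
Cape Morrow is UTC+5:30, so local arrival = 10:24 PM + 5:30 = 3:54 AM on Jun 30.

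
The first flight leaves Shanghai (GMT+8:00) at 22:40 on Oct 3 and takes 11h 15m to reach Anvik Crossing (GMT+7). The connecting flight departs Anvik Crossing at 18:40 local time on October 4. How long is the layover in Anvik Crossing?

Convert departure to UTC: 22:40 − 8:00 = 14:40 UTC on Oct 3.
Add 11 hours and 15 minutes flight time → 01:55 UTC (Oct 4).
Anvik Crossing is UTC+7:00, so local arrival = 01:55 + 7:00 = 08:55 on Oct 4.
Layover = 18:40 − 08:55 = 9 hours 45 minutes.

9 hours 45 minutes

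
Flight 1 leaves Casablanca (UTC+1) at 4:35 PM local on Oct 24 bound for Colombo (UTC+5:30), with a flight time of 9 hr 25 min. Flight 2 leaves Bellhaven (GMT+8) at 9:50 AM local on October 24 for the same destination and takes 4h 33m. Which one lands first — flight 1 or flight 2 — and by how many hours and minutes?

the second, by 18 hours 37 minutes

Flight 1 in UTC: 4:35 PM − 1:00 = 3:35 PM on Oct 24.
+9 hours 25 minutes → arrive 1:00 AM UTC on Oct 25.
Flight 2 in UTC: 9:50 AM − 8:00 = 1:50 AM on Oct 24.
+4 hours and 33 minutes → arrive 6:23 AM UTC on Oct 24.
Flight 2 lands earlier by 18 hours 37 minutes.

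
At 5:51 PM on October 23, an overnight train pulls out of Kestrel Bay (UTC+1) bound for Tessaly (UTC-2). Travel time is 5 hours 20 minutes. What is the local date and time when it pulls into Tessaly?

8:11 PM on October 23

Convert departure to UTC: 5:51 PM − 1:00 = 4:51 PM UTC on Oct 23.
Add 5 hours 20 minutes travel time → 10:11 PM UTC.
Tessaly is UTC−2:00, so local arrival = 10:11 PM − 2:00 = 8:11 PM on Oct 23.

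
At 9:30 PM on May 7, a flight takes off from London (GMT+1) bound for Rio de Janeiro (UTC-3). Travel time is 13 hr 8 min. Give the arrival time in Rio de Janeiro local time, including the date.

6:38 AM on May 8

Rio de Janeiro is 4:00 behind London.
After 13 hours 8 minutes it is 10:38 AM (May 8) in London.
Shift by the zone difference: 10:38 AM − 4:00 = 6:38 AM on May 8 in Rio de Janeiro.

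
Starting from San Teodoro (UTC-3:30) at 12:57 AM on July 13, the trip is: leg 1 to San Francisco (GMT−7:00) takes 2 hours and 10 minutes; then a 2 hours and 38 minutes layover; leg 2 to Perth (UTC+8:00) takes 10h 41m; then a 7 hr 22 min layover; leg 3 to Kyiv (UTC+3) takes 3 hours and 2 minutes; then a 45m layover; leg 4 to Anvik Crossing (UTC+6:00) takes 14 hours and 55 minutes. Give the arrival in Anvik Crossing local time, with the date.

4:00 AM on July 15

Convert departure to UTC: 12:57 AM + 3:30 = 4:27 AM UTC on Jul 13.
Add 2 hours 10 minutes leg 1 → 6:37 AM UTC.
Add 2 hours and 38 minutes layover in San Francisco → 9:15 AM UTC.
Add 10 hours and 41 minutes leg 2 → 7:56 PM UTC.
Add 7 hours 22 minutes layover in Perth → 3:18 AM UTC (Jul 14).
Add 3 hours and 2 minutes leg 3 → 6:20 AM UTC.
Add 45 minutes layover in Kyiv → 7:05 AM UTC.
Add 14 hours 55 minutes leg 4 → 10:00 PM UTC.
Anvik Crossing is UTC+6:00, so local arrival = 10:00 PM + 6:00 = 4:00 AM on Jul 15.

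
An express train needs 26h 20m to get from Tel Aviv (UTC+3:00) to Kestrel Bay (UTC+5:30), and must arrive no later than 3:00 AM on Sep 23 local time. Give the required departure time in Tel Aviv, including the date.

10:10 PM on September 21

Target arrival in UTC: 3:00 AM − 5:30 = 9:30 PM on Sep 22.
Subtract 26 hours and 20 minutes → departure 7:10 PM UTC on Sep 21.
Tel Aviv is UTC+3:00: 7:10 PM + 3:00 = 10:10 PM on Sep 21.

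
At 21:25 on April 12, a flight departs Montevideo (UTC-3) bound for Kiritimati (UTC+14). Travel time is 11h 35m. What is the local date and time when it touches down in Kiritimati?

02:00 on April 14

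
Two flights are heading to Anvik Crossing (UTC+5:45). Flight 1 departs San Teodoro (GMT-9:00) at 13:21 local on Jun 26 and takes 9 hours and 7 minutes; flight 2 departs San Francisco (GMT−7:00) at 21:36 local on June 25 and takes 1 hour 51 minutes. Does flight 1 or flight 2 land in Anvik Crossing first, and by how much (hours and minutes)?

the second, by 25 hours 1 minute

Flight 1 in UTC: 13:21 + 9:00 = 22:21 on Jun 26.
+9 hours 7 minutes → arrive 07:28 UTC on Jun 27.
Flight 2 in UTC: 21:36 + 7:00 = 04:36 on Jun 26.
+1 hour and 51 minutes → arrive 06:27 UTC on Jun 26.
Flight 2 lands earlier by 25 hours 1 minute.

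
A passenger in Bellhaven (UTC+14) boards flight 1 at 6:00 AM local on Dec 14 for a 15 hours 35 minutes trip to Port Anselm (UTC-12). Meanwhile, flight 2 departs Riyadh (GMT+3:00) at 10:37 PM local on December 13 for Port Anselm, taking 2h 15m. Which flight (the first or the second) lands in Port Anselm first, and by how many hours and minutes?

the second, by 9 hours 43 minutes

Flight 1 in UTC: 6:00 AM − 14:00 = 4:00 PM on Dec 13.
+15 hours 35 minutes → arrive 7:35 AM UTC on Dec 14.
Flight 2 in UTC: 10:37 PM − 3:00 = 7:37 PM on Dec 13.
+2 hours and 15 minutes → arrive 9:52 PM UTC on Dec 13.
Flight 2 lands earlier by 9 hours 43 minutes.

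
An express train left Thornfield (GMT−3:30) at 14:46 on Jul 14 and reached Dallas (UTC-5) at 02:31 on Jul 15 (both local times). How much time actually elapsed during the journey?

Departure in UTC: 14:46 + 3:30 = 18:16 on Jul 14.
Arrival in UTC: 02:31 + 5:00 = 07:31 on Jul 15.
Elapsed = 07:31 − 18:16 (+1 day) = 13 hours 15 minutes.

13 hours 15 minutes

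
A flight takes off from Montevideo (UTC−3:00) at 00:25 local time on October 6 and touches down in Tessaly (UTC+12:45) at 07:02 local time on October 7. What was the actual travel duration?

14 hours 52 minutes

Departure in UTC: 00:25 + 3:00 = 03:25 on Oct 6.
Arrival in UTC: 07:02 − 12:45 = 18:17 on Oct 6.
Elapsed = 18:17 − 03:25 = 14 hours 52 minutes.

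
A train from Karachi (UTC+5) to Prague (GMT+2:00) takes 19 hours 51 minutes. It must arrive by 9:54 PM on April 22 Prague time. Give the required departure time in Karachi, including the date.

Target arrival in UTC: 9:54 PM − 2:00 = 7:54 PM on Apr 22.
Subtract 19 hours 51 minutes → departure 12:03 AM UTC on Apr 22.
Karachi is UTC+5:00: 12:03 AM + 5:00 = 5:03 AM on Apr 22.

5:03 AM on April 22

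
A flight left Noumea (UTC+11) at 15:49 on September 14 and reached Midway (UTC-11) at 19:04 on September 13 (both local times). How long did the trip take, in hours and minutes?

Departure in UTC: 15:49 − 11:00 = 04:49 on Sep 14.
Arrival in UTC: 19:04 + 11:00 = 06:04 on Sep 14.
Elapsed = 06:04 − 04:49 = 1 hour 15 minutes.

1 hour 15 minutes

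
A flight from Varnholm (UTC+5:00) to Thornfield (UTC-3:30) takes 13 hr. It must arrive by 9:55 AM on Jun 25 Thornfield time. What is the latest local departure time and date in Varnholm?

5:25 AM on Jun 25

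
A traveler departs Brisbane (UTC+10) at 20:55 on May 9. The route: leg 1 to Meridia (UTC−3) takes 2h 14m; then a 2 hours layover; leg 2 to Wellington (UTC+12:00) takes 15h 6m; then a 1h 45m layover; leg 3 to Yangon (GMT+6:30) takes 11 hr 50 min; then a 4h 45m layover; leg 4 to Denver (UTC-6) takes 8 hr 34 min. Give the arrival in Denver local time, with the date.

03:09 on May 11

Convert departure to UTC: 20:55 − 10:00 = 10:55 UTC on May 9.
Add 2 hours 14 minutes leg 1 → 13:09 UTC.
Add 2 hours layover in Meridia → 15:09 UTC.
Add 15 hours 6 minutes leg 2 → 06:15 UTC (May 10).
Add 1 hour and 45 minutes layover in Wellington → 08:00 UTC.
Add 11 hours and 50 minutes leg 3 → 19:50 UTC.
Add 4 hours and 45 minutes layover in Yangon → 00:35 UTC (May 11).
Add 8 hours 34 minutes leg 4 → 09:09 UTC.
Denver is UTC−6:00, so local arrival = 09:09 − 6:00 = 03:09 on May 11.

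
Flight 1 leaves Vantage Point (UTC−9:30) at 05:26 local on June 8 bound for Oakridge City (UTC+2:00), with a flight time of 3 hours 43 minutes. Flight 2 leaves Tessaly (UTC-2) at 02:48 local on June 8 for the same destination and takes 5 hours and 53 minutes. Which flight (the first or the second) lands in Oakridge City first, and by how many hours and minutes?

the second, by 7 hours 58 minutes

Flight 1 in UTC: 05:26 + 9:30 = 14:56 on Jun 8.
+3 hours and 43 minutes → arrive 18:39 UTC on Jun 8.
Flight 2 in UTC: 02:48 + 2:00 = 04:48 on Jun 8.
+5 hours and 53 minutes → arrive 10:41 UTC on Jun 8.
Flight 2 lands earlier by 7 hours 58 minutes.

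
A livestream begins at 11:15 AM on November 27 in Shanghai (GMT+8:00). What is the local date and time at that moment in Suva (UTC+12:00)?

Suva is 4:00 ahead of Shanghai.
Shift by the zone difference: 11:15 AM + 4:00 = 3:15 PM on Nov 27 in Suva.

3:15 PM on November 27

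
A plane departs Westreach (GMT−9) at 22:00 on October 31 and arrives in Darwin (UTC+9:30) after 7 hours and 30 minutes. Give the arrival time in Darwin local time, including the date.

00:00 on November 2

Convert departure to UTC: 22:00 + 9:00 = 07:00 UTC on Nov 1.
Add 7 hours and 30 minutes travel time → 14:30 UTC.
Darwin is UTC+9:30, so local arrival = 14:30 + 9:30 = 00:00 on Nov 2.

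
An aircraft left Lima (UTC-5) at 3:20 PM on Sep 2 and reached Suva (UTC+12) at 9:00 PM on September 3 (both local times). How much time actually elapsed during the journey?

12 hours 40 minutes

Departure in UTC: 3:20 PM + 5:00 = 8:20 PM on Sep 2.
Arrival in UTC: 9:00 PM − 12:00 = 9:00 AM on Sep 3.
Elapsed = 9:00 AM − 8:20 PM (+1 day) = 12 hours 40 minutes.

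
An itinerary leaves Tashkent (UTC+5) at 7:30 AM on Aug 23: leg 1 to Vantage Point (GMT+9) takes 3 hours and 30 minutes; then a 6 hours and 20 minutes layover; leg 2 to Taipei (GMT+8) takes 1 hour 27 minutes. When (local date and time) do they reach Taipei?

9:47 PM on August 23

Convert departure to UTC: 7:30 AM − 5:00 = 2:30 AM UTC on Aug 23.
Add 3 hours 30 minutes leg 1 → 6:00 AM UTC.
Add 6 hours 20 minutes layover in Vantage Point → 12:20 PM UTC.
Add 1 hour 27 minutes leg 2 → 1:47 PM UTC.
Taipei is UTC+8:00, so local arrival = 1:47 PM + 8:00 = 9:47 PM on Aug 23.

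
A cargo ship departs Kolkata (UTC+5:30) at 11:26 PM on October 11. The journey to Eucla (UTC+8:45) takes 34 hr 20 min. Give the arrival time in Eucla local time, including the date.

1:01 PM on October 13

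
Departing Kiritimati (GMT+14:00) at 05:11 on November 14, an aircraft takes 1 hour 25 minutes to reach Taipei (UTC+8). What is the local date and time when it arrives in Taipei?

00:36 on November 14

Convert departure to UTC: 05:11 − 14:00 = 15:11 UTC on Nov 13.
Add 1 hour 25 minutes travel time → 16:36 UTC.
Taipei is UTC+8:00, so local arrival = 16:36 + 8:00 = 00:36 on Nov 14.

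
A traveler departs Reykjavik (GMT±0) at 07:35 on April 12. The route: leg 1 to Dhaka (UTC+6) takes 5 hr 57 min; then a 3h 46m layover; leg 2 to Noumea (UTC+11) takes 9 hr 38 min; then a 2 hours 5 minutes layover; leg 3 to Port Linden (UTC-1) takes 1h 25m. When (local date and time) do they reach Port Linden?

05:26 on April 13

Reykjavik is at UTC+0, so departure is already 07:35 UTC on Apr 12.
Add 5 hours and 57 minutes leg 1 → 13:32 UTC.
Add 3 hours 46 minutes layover in Dhaka → 17:18 UTC.
Add 9 hours 38 minutes leg 2 → 02:56 UTC (Apr 13).
Add 2 hours 5 minutes layover in Noumea → 05:01 UTC.
Add 1 hour 25 minutes leg 3 → 06:26 UTC.
Port Linden is UTC−1:00, so local arrival = 06:26 − 1:00 = 05:26 on Apr 13.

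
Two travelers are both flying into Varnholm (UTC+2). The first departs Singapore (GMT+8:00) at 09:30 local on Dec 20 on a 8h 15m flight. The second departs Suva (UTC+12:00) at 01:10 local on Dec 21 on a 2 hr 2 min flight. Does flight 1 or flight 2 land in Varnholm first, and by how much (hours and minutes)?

the first, by 5 hours 27 minutes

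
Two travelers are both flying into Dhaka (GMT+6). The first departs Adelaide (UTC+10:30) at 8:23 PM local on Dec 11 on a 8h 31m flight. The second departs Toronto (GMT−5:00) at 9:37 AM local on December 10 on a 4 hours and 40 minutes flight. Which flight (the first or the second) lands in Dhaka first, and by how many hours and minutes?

the second, by 23 hours 7 minutes

Flight 1 in UTC: 8:23 PM − 10:30 = 9:53 AM on Dec 11.
+8 hours and 31 minutes → arrive 6:24 PM UTC on Dec 11.
Flight 2 in UTC: 9:37 AM + 5:00 = 2:37 PM on Dec 10.
+4 hours 40 minutes → arrive 7:17 PM UTC on Dec 10.
Flight 2 lands earlier by 23 hours 7 minutes.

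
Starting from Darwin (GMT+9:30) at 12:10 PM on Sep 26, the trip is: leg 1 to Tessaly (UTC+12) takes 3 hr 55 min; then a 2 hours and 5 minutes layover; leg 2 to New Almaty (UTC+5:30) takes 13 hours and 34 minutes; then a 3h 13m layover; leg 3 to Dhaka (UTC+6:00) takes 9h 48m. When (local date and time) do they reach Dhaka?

5:15 PM on Sep 27

Convert departure to UTC: 12:10 PM − 9:30 = 2:40 AM UTC on Sep 26.
Add 3 hours and 55 minutes leg 1 → 6:35 AM UTC.
Add 2 hours and 5 minutes layover in Tessaly → 8:40 AM UTC.
Add 13 hours 34 minutes leg 2 → 10:14 PM UTC.
Add 3 hours and 13 minutes layover in New Almaty → 1:27 AM UTC (Sep 27).
Add 9 hours 48 minutes leg 3 → 11:15 AM UTC.
Dhaka is UTC+6:00, so local arrival = 11:15 AM + 6:00 = 5:15 PM on Sep 27.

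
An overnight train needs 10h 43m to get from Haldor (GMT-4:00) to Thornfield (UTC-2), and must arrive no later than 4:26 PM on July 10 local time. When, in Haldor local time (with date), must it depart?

3:43 AM on July 10

Target arrival in UTC: 4:26 PM + 2:00 = 6:26 PM on Jul 10.
Subtract 10 hours 43 minutes → departure 7:43 AM UTC on Jul 10.
Haldor is UTC−4:00: 7:43 AM − 4:00 = 3:43 AM on Jul 10.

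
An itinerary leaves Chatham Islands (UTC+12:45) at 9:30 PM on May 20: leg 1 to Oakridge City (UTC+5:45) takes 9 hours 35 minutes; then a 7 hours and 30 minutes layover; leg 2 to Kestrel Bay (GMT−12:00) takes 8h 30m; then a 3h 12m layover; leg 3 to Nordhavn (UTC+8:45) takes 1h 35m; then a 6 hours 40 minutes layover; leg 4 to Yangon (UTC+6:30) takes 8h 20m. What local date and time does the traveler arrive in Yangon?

12:37 PM on May 22

Convert departure to UTC: 9:30 PM − 12:45 = 8:45 AM UTC on May 20.
Add 9 hours 35 minutes leg 1 → 6:20 PM UTC.
Add 7 hours 30 minutes layover in Oakridge City → 1:50 AM UTC (May 21).
Add 8 hours and 30 minutes leg 2 → 10:20 AM UTC.
Add 3 hours and 12 minutes layover in Kestrel Bay → 1:32 PM UTC.
Add 1 hour 35 minutes leg 3 → 3:07 PM UTC.
Add 6 hours and 40 minutes layover in Nordhavn → 9:47 PM UTC.
Add 8 hours and 20 minutes leg 4 → 6:07 AM UTC (May 22).
Yangon is UTC+6:30, so local arrival = 6:07 AM + 6:30 = 12:37 PM on May 22.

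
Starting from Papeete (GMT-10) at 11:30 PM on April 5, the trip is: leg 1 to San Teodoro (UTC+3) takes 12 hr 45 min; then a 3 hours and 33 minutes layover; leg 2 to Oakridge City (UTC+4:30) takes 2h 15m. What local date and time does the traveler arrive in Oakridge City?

Convert departure to UTC: 11:30 PM + 10:00 = 9:30 AM UTC on Apr 6.
Add 12 hours and 45 minutes leg 1 → 10:15 PM UTC.
Add 3 hours and 33 minutes layover in San Teodoro → 1:48 AM UTC (Apr 7).
Add 2 hours 15 minutes leg 2 → 4:03 AM UTC.
Oakridge City is UTC+4:30, so local arrival = 4:03 AM + 4:30 = 8:33 AM on Apr 7.

8:33 AM on April 7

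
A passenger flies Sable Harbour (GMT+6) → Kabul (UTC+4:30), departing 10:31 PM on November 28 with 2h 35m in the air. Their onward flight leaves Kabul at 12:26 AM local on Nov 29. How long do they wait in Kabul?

Convert departure to UTC: 10:31 PM − 6:00 = 4:31 PM UTC on Nov 28.
Add 2 hours 35 minutes flight time → 7:06 PM UTC.
Kabul is UTC+4:30, so local arrival = 7:06 PM + 4:30 = 11:36 PM on Nov 28.
Layover = 12:26 AM − 11:36 PM (+1 day) = 50 minutes.

50 minutes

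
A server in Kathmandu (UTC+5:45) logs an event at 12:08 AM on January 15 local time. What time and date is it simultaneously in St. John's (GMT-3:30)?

2:53 PM on Jan 14

St. John's is 9:15 behind Kathmandu.
Shift by the zone difference: 12:08 AM − 9:15 = 2:53 PM on Jan 14 in St. John's.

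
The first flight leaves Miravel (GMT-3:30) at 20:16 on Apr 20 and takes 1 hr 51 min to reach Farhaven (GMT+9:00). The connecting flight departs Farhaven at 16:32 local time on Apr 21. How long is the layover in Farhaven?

Convert departure to UTC: 20:16 + 3:30 = 23:46 UTC on Apr 20.
Add 1 hour and 51 minutes flight time → 01:37 UTC (Apr 21).
Farhaven is UTC+9:00, so local arrival = 01:37 + 9:00 = 10:37 on Apr 21.
Layover = 16:32 − 10:37 = 5 hours 55 minutes.

5 hours 55 minutes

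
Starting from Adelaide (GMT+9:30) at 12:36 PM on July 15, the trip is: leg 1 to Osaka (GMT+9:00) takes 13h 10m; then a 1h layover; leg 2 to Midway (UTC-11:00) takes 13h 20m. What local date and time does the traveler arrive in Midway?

Convert departure to UTC: 12:36 PM − 9:30 = 3:06 AM UTC on Jul 15.
Add 13 hours and 10 minutes leg 1 → 4:16 PM UTC.
Add 1 hour layover in Osaka → 5:16 PM UTC.
Add 13 hours 20 minutes leg 2 → 6:36 AM UTC (Jul 16).
Midway is UTC−11:00, so local arrival = 6:36 AM − 11:00 = 7:36 PM on Jul 15.

7:36 PM on July 15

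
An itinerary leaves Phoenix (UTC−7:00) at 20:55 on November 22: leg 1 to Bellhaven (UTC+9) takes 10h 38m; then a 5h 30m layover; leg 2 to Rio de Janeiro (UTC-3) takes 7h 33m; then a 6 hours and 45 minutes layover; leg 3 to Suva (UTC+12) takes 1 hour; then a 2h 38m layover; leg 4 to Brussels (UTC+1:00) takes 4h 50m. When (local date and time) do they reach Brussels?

Convert departure to UTC: 20:55 + 7:00 = 03:55 UTC on Nov 23.
Add 10 hours 38 minutes leg 1 → 14:33 UTC.
Add 5 hours and 30 minutes layover in Bellhaven → 20:03 UTC.
Add 7 hours and 33 minutes leg 2 → 03:36 UTC (Nov 24).
Add 6 hours 45 minutes layover in Rio de Janeiro → 10:21 UTC.
Add 1 hour leg 3 → 11:21 UTC.
Add 2 hours 38 minutes layover in Suva → 13:59 UTC.
Add 4 hours and 50 minutes leg 4 → 18:49 UTC.
Brussels is UTC+1:00, so local arrival = 18:49 + 1:00 = 19:49 on Nov 24.

19:49 on November 24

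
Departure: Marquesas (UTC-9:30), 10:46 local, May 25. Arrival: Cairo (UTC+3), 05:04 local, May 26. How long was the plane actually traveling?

Departure in UTC: 10:46 + 9:30 = 20:16 on May 25.
Arrival in UTC: 05:04 − 3:00 = 02:04 on May 26.
Elapsed = 02:04 − 20:16 (+1 day) = 5 hours 48 minutes.

5 hours 48 minutes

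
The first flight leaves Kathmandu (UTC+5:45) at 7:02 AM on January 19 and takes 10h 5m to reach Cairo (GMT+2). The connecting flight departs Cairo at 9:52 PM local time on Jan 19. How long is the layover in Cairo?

8 hours 30 minutes

Convert departure to UTC: 7:02 AM − 5:45 = 1:17 AM UTC on Jan 19.
Add 10 hours and 5 minutes flight time → 11:22 AM UTC.
Cairo is UTC+2:00, so local arrival = 11:22 AM + 2:00 = 1:22 PM on Jan 19.
Layover = 9:52 PM − 1:22 PM = 8 hours 30 minutes.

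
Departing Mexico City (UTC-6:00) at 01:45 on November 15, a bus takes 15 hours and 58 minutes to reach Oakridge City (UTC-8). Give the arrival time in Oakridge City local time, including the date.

Convert departure to UTC: 01:45 + 6:00 = 07:45 UTC on Nov 15.
Add 15 hours 58 minutes travel time → 23:43 UTC.
Oakridge City is UTC−8:00, so local arrival = 23:43 − 8:00 = 15:43 on Nov 15.

15:43 on November 15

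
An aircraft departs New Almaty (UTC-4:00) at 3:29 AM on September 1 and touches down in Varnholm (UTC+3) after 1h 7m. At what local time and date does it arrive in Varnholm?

11:36 AM on September 1

Convert departure to UTC: 3:29 AM + 4:00 = 7:29 AM UTC on Sep 1.
Add 1 hour and 7 minutes travel time → 8:36 AM UTC.
Varnholm is UTC+3:00, so local arrival = 8:36 AM + 3:00 = 11:36 AM on Sep 1.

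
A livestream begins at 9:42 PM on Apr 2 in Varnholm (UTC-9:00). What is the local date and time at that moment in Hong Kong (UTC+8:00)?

Hong Kong is 17:00 ahead of Varnholm.
Shift by the zone difference: 9:42 PM + 17:00 = 2:42 PM on Apr 3 in Hong Kong.

2:42 PM on Apr 3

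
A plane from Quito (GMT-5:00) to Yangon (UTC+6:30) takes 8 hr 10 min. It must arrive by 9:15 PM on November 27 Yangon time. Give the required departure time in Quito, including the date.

1:35 AM on November 27

Target arrival in UTC: 9:15 PM − 6:30 = 2:45 PM on Nov 27.
Subtract 8 hours and 10 minutes → departure 6:35 AM UTC on Nov 27.
Quito is UTC−5:00: 6:35 AM − 5:00 = 1:35 AM on Nov 27.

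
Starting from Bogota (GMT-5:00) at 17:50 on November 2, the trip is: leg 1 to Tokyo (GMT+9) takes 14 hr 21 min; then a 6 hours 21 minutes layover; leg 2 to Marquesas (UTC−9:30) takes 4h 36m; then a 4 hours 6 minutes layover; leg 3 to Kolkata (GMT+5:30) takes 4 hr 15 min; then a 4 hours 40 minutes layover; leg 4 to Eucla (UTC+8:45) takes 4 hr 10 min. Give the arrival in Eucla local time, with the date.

02:04 on Nov 5

Convert departure to UTC: 17:50 + 5:00 = 22:50 UTC on Nov 2.
Add 14 hours and 21 minutes leg 1 → 13:11 UTC (Nov 3).
Add 6 hours 21 minutes layover in Tokyo → 19:32 UTC.
Add 4 hours 36 minutes leg 2 → 00:08 UTC (Nov 4).
Add 4 hours and 6 minutes layover in Marquesas → 04:14 UTC.
Add 4 hours and 15 minutes leg 3 → 08:29 UTC.
Add 4 hours 40 minutes layover in Kolkata → 13:09 UTC.
Add 4 hours 10 minutes leg 4 → 17:19 UTC.
Eucla is UTC+8:45, so local arrival = 17:19 + 8:45 = 02:04 on Nov 5.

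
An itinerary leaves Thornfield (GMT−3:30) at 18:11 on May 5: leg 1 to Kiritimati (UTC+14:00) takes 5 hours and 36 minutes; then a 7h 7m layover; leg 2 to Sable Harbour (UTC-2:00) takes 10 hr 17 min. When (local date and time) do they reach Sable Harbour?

18:41 on May 6

Convert departure to UTC: 18:11 + 3:30 = 21:41 UTC on May 5.
Add 5 hours and 36 minutes leg 1 → 03:17 UTC (May 6).
Add 7 hours 7 minutes layover in Kiritimati → 10:24 UTC.
Add 10 hours 17 minutes leg 2 → 20:41 UTC.
Sable Harbour is UTC−2:00, so local arrival = 20:41 − 2:00 = 18:41 on May 6.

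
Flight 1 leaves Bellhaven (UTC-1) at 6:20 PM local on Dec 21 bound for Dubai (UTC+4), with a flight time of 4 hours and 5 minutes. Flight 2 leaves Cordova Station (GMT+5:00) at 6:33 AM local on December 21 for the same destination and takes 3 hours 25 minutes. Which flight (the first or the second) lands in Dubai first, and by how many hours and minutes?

the second, by 18 hours 27 minutes

Flight 1 in UTC: 6:20 PM + 1:00 = 7:20 PM on Dec 21.
+4 hours and 5 minutes → arrive 11:25 PM UTC on Dec 21.
Flight 2 in UTC: 6:33 AM − 5:00 = 1:33 AM on Dec 21.
+3 hours 25 minutes → arrive 4:58 AM UTC on Dec 21.
Flight 2 lands earlier by 18 hours 27 minutes.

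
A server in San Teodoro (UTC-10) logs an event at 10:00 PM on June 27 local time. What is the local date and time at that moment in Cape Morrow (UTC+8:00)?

4:00 PM on Jun 28

In UTC: 10:00 PM + 10:00 = 8:00 AM on Jun 28.
Cape Morrow is UTC+8:00: 8:00 AM + 8:00 = 4:00 PM on Jun 28.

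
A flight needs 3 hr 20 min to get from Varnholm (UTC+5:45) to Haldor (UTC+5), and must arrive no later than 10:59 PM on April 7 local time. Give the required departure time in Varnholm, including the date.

8:24 PM on April 7

Target arrival in UTC: 10:59 PM − 5:00 = 5:59 PM on Apr 7.
Subtract 3 hours and 20 minutes → departure 2:39 PM UTC on Apr 7.
Varnholm is UTC+5:45: 2:39 PM + 5:45 = 8:24 PM on Apr 7.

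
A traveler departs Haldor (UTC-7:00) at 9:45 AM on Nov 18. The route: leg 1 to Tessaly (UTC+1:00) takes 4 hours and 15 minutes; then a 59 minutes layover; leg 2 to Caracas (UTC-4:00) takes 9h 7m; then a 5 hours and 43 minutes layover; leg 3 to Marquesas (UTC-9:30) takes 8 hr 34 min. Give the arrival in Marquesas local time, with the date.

11:53 AM on November 19

Convert departure to UTC: 9:45 AM + 7:00 = 4:45 PM UTC on Nov 18.
Add 4 hours 15 minutes leg 1 → 9:00 PM UTC.
Add 59 minutes layover in Tessaly → 9:59 PM UTC.
Add 9 hours and 7 minutes leg 2 → 7:06 AM UTC (Nov 19).
Add 5 hours 43 minutes layover in Caracas → 12:49 PM UTC.
Add 8 hours and 34 minutes leg 3 → 9:23 PM UTC.
Marquesas is UTC−9:30, so local arrival = 9:23 PM − 9:30 = 11:53 AM on Nov 19.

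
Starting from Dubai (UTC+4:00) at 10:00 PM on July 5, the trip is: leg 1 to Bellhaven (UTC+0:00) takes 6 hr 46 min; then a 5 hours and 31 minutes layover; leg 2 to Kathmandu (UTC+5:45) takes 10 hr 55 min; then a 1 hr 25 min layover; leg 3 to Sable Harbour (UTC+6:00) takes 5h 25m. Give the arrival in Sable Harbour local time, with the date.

6:02 AM on July 7

Convert departure to UTC: 10:00 PM − 4:00 = 6:00 PM UTC on Jul 5.
Add 6 hours 46 minutes leg 1 → 12:46 AM UTC (Jul 6).
Add 5 hours and 31 minutes layover in Bellhaven → 6:17 AM UTC.
Add 10 hours and 55 minutes leg 2 → 5:12 PM UTC.
Add 1 hour 25 minutes layover in Kathmandu → 6:37 PM UTC.
Add 5 hours 25 minutes leg 3 → 12:02 AM UTC (Jul 7).
Sable Harbour is UTC+6:00, so local arrival = 12:02 AM + 6:00 = 6:02 AM on Jul 7.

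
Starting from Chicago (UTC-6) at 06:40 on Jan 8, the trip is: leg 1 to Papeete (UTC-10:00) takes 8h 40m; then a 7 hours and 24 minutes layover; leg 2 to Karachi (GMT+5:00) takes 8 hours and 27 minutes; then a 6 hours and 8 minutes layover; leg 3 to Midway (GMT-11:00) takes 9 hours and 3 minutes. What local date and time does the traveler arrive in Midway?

17:22 on January 9

Convert departure to UTC: 06:40 + 6:00 = 12:40 UTC on Jan 8.
Add 8 hours and 40 minutes leg 1 → 21:20 UTC.
Add 7 hours 24 minutes layover in Papeete → 04:44 UTC (Jan 9).
Add 8 hours 27 minutes leg 2 → 13:11 UTC.
Add 6 hours 8 minutes layover in Karachi → 19:19 UTC.
Add 9 hours and 3 minutes leg 3 → 04:22 UTC (Jan 10).
Midway is UTC−11:00, so local arrival = 04:22 − 11:00 = 17:22 on Jan 9.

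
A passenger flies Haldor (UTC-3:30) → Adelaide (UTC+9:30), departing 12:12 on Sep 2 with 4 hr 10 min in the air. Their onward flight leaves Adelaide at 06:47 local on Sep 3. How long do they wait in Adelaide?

Convert departure to UTC: 12:12 + 3:30 = 15:42 UTC on Sep 2.
Add 4 hours and 10 minutes flight time → 19:52 UTC.
Adelaide is UTC+9:30, so local arrival = 19:52 + 9:30 = 05:22 on Sep 3.
Layover = 06:47 − 05:22 = 1 hour 25 minutes.

1 hour 25 minutes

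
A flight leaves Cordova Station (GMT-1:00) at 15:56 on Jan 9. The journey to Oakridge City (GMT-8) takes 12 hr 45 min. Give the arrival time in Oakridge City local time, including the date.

Oakridge City is 7:00 behind Cordova Station.
After 12 hours 45 minutes it is 04:41 (Jan 10) in Cordova Station.
Shift by the zone difference: 04:41 − 7:00 = 21:41 on Jan 9 in Oakridge City.

21:41 on January 9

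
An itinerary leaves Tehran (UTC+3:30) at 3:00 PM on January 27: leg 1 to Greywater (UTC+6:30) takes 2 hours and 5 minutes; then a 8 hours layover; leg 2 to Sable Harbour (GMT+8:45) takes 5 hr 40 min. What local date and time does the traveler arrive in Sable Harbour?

Convert departure to UTC: 3:00 PM − 3:30 = 11:30 AM UTC on Jan 27.
Add 2 hours and 5 minutes leg 1 → 1:35 PM UTC.
Add 8 hours layover in Greywater → 9:35 PM UTC.
Add 5 hours 40 minutes leg 2 → 3:15 AM UTC (Jan 28).
Sable Harbour is UTC+8:45, so local arrival = 3:15 AM + 8:45 = 12:00 PM on Jan 28.

12:00 PM on January 28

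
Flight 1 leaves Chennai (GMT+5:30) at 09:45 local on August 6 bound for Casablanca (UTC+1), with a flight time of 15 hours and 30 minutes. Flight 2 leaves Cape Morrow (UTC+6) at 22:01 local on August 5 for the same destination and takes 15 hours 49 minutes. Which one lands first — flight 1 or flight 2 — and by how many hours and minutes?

Flight 1 in UTC: 09:45 − 5:30 = 04:15 on Aug 6.
+15 hours and 30 minutes → arrive 19:45 UTC on Aug 6.
Flight 2 in UTC: 22:01 − 6:00 = 16:01 on Aug 5.
+15 hours and 49 minutes → arrive 07:50 UTC on Aug 6.
Flight 2 lands earlier by 11 hours 55 minutes.

the second, by 11 hours 55 minutes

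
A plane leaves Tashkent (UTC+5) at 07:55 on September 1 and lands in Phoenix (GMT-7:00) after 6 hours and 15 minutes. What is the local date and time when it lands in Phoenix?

02:10 on September 1

Phoenix is 12:00 behind Tashkent.
After 6 hours 15 minutes it is 14:10 in Tashkent.
Shift by the zone difference: 14:10 − 12:00 = 02:10 on Sep 1 in Phoenix.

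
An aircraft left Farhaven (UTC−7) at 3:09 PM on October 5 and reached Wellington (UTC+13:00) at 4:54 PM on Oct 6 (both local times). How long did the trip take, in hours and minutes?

5 hours 45 minutes

Departure in UTC: 3:09 PM + 7:00 = 10:09 PM on Oct 5.
Arrival in UTC: 4:54 PM − 13:00 = 3:54 AM on Oct 6.
Elapsed = 3:54 AM − 10:09 PM (+1 day) = 5 hours 45 minutes.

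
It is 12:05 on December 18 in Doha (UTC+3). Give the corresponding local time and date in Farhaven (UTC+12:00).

21:05 on Dec 18

In UTC: 12:05 − 3:00 = 09:05 on Dec 18.
Farhaven is UTC+12:00: 09:05 + 12:00 = 21:05 on Dec 18.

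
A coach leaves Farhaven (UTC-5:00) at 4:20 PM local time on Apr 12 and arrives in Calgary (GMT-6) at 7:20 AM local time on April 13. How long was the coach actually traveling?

16 hours

Departure in UTC: 4:20 PM + 5:00 = 9:20 PM on Apr 12.
Arrival in UTC: 7:20 AM + 6:00 = 1:20 PM on Apr 13.
Elapsed = 1:20 PM − 9:20 PM (+1 day) = 16 hours.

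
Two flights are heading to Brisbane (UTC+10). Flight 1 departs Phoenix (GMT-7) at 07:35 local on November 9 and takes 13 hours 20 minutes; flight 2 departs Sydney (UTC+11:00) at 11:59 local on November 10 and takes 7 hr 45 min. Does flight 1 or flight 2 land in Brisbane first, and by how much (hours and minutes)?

Flight 1 in UTC: 07:35 + 7:00 = 14:35 on Nov 9.
+13 hours 20 minutes → arrive 03:55 UTC on Nov 10.
Flight 2 in UTC: 11:59 − 11:00 = 00:59 on Nov 10.
+7 hours and 45 minutes → arrive 08:44 UTC on Nov 10.
Flight 1 lands earlier by 4 hours 49 minutes.

the first, by 4 hours 49 minutes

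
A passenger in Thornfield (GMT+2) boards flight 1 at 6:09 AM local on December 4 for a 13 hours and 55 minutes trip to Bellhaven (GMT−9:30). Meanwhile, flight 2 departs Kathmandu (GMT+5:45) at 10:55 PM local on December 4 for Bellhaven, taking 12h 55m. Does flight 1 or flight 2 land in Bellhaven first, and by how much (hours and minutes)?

the first, by 12 hours 1 minute

Flight 1 in UTC: 6:09 AM − 2:00 = 4:09 AM on Dec 4.
+13 hours and 55 minutes → arrive 6:04 PM UTC on Dec 4.
Flight 2 in UTC: 10:55 PM − 5:45 = 5:10 PM on Dec 4.
+12 hours and 55 minutes → arrive 6:05 AM UTC on Dec 5.
Flight 1 lands earlier by 12 hours 1 minute.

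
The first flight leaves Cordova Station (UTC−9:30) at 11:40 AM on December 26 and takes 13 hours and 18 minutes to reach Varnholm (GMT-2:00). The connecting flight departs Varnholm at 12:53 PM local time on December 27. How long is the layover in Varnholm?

Convert departure to UTC: 11:40 AM + 9:30 = 9:10 PM UTC on Dec 26.
Add 13 hours 18 minutes flight time → 10:28 AM UTC (Dec 27).
Varnholm is UTC−2:00, so local arrival = 10:28 AM − 2:00 = 8:28 AM on Dec 27.
Layover = 12:53 PM − 8:28 AM = 4 hours 25 minutes.

4 hours 25 minutes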